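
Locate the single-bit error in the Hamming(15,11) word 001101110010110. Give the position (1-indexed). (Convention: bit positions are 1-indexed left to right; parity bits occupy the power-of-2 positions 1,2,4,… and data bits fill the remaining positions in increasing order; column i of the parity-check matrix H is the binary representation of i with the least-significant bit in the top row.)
Syndrome s = H · r^T (mod 2), r = 001101110010110:
  s[0] = (101010101010101)·(001101110010110) mod 2 = 0+0+1+0+0+0+1+0+0+0+1+0+1+0+0 mod 2 = 0
  s[1] = (011001100110011)·(001101110010110) mod 2 = 0+0+1+0+0+1+1+0+0+0+1+0+0+1+0 mod 2 = 1
  s[2] = (000111100001111)·(001101110010110) mod 2 = 0+0+0+1+0+1+1+0+0+0+0+0+1+1+0 mod 2 = 1
  s[3] = (000000011111111)·(001101110010110) mod 2 = 0+0+0+0+0+0+0+1+0+0+1+0+1+1+0 mod 2 = 0
Syndrome = 0110
Column i of H is the binary representation of i, so the syndrome is the binary index of the flipped bit.
Read s = 0110 with s[0] as LSB: 0·2^0 + 1·2^1 + 1·2^2 + 0·2^3 = 6.
Error is at bit position 6.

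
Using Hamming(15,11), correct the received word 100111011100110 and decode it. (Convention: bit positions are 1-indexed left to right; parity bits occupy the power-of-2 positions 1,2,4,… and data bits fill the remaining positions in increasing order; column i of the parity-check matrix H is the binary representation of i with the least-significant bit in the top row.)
Syndrome s = H · r^T (mod 2), r = 100111011100110:
  s[0] = (101010101010101)·(100111011100110) mod 2 = 1+0+0+0+1+0+0+0+1+0+0+0+1+0+0 mod 2 = 0
  s[1] = (011001100110011)·(100111011100110) mod 2 = 0+0+0+0+0+1+0+0+0+1+0+0+0+1+0 mod 2 = 1
  s[2] = (000111100001111)·(100111011100110) mod 2 = 0+0+0+1+1+1+0+0+0+0+0+0+1+1+0 mod 2 = 1
  s[3] = (000000011111111)·(100111011100110) mod 2 = 0+0+0+0+0+0+0+1+1+1+0+0+1+1+0 mod 2 = 1
Syndrome = 0111
Column 14 of H equals this syndrome → error at bit 14 (1-indexed).
Flip bit 14: 100111011100110 → 100111011100100
Extract data bits at positions {3,5,6,7,9,10,11,12,13,14,15}: 01101100100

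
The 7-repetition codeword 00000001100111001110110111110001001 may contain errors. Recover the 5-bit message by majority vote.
Split into 7-bit blocks and majority-vote each:
  block 1 = 0000000: 0 ones, 7 zeros → 0
  block 2 = 1100111: 5 ones, 2 zeros → 1
  block 3 = 0011101: 4 ones, 3 zeros → 1
  block 4 = 1011111: 6 ones, 1 zeros → 1
  block 5 = 0001001: 2 ones, 5 zeros → 0
Decoded = 01110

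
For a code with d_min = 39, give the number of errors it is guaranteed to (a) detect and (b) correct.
(a) Detection requires d_min ≥ e+1, so e ≤ d_min − 1 = 38.
(b) Correction requires d_min ≥ 2t+1, so t ≤ ⌊(d_min − 1)/2⌋ = ⌊38/2⌋ = 19.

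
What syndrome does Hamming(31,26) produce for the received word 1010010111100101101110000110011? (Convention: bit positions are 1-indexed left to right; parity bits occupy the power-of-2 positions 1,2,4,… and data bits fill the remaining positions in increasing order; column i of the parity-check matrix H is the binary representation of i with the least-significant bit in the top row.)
Syndrome s = H · r^T (mod 2), r = 1010010111100101101110000110011:
  s[0] = (1010101010101010101010101010101)·(1010010111100101101110000110011) mod 2 = 1+0+1+0+0+0+0+0+1+0+1+0+0+0+0+0+1+0+1+0+1+0+0+0+0+0+1+0+0+0+1 mod 2 = 1
  s[1] = (0110011001100110011001100110011)·(1010010111100101101110000110011) mod 2 = 0+0+1+0+0+1+0+0+0+1+1+0+0+1+0+0+0+0+1+0+0+0+0+0+0+1+1+0+0+1+1 mod 2 = 0
  s[2] = (0001111000011110000111100001111)·(1010010111100101101110000110011) mod 2 = 0+0+0+0+0+1+0+0+0+0+0+0+0+1+0+0+0+0+0+1+1+0+0+0+0+0+0+0+0+1+1 mod 2 = 0
  s[3] = (0000000111111110000000011111111)·(1010010111100101101110000110011) mod 2 = 0+0+0+0+0+0+0+1+1+1+1+0+0+1+0+0+0+0+0+0+0+0+0+0+0+1+1+0+0+1+1 mod 2 = 1
  s[4] = (0000000000000001111111111111111)·(1010010111100101101110000110011) mod 2 = 0+0+0+0+0+0+0+0+0+0+0+0+0+0+0+1+1+0+1+1+1+0+0+0+0+1+1+0+0+1+1 mod 2 = 1
Syndrome = 10011
Non-zero syndrome: error at position 25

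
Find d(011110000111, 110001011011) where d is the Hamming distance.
XOR = 101111011100, count of 1s = 8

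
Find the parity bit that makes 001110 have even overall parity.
Sum of data bits: 0+0+1+1+1+0 = 3.
3 mod 2 = 1, so parity bit = 1.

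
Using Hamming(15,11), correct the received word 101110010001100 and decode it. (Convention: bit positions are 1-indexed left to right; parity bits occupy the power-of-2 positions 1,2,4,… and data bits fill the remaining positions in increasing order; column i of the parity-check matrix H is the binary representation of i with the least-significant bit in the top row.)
Syndrome s = H · r^T (mod 2), r = 101110010001100:
  s[0] = (101010101010101)·(101110010001100) mod 2 = 1+0+1+0+1+0+0+0+0+0+0+0+1+0+0 mod 2 = 0
  s[1] = (011001100110011)·(101110010001100) mod 2 = 0+0+1+0+0+0+0+0+0+0+0+0+0+0+0 mod 2 = 1
  s[2] = (000111100001111)·(101110010001100) mod 2 = 0+0+0+1+1+0+0+0+0+0+0+1+1+0+0 mod 2 = 0
  s[3] = (000000011111111)·(101110010001100) mod 2 = 0+0+0+0+0+0+0+1+0+0+0+1+1+0+0 mod 2 = 1
Syndrome = 0101
Column 10 of H equals this syndrome → error at bit 10 (1-indexed).
Flip bit 10: 101110010001100 → 101110010101100
Extract data bits at positions {3,5,6,7,9,10,11,12,13,14,15}: 11000101100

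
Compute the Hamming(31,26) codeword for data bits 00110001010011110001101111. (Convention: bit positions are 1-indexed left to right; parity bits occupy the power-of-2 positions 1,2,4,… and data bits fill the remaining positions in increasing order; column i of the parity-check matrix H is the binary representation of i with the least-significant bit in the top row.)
Codeword c = d · G (mod 2), d = 00110001010011110001101111:
  c[0] = d·G[:,0] = (00110001010011110001101111)·(11011010101101010101010101) mod 2 = 0+0+0+1+0+0+0+0+0+0+0+0+0+1+0+1+0+0+0+1+0+0+0+1+0+1 mod 2 = 0
  c[1] = d·G[:,1] = (00110001010011110001101111)·(10110110011011001100110011) mod 2 = 0+0+1+1+0+0+0+0+0+1+0+0+1+1+0+0+0+0+0+0+1+0+0+0+1+1 mod 2 = 0
  c[2] = d·G[:,2] = (00110001010011110001101111)·(10000000000000000000000000) mod 2 = 0+0+0+0+0+0+0+0+0+0+0+0+0+0+0+0+0+0+0+0+0+0+0+0+0+0 mod 2 = 0
  c[3] = d·G[:,3] = (00110001010011110001101111)·(01110001111000111100001111) mod 2 = 0+0+1+1+0+0+0+1+0+1+0+0+0+0+1+1+0+0+0+0+0+0+1+1+1+1 mod 2 = 0
  c[4] = d·G[:,4] = (00110001010011110001101111)·(01000000000000000000000000) mod 2 = 0+0+0+0+0+0+0+0+0+0+0+0+0+0+0+0+0+0+0+0+0+0+0+0+0+0 mod 2 = 0
  c[5] = d·G[:,5] = (00110001010011110001101111)·(00100000000000000000000000) mod 2 = 0+0+1+0+0+0+0+0+0+0+0+0+0+0+0+0+0+0+0+0+0+0+0+0+0+0 mod 2 = 1
  c[6] = d·G[:,6] = (00110001010011110001101111)·(00010000000000000000000000) mod 2 = 0+0+0+1+0+0+0+0+0+0+0+0+0+0+0+0+0+0+0+0+0+0+0+0+0+0 mod 2 = 1
  c[7] = d·G[:,7] = (00110001010011110001101111)·(00001111111000000011111111) mod 2 = 0+0+0+0+0+0+0+1+0+1+0+0+0+0+0+0+0+0+0+1+1+0+1+1+1+1 mod 2 = 0
  c[8] = d·G[:,8] = (00110001010011110001101111)·(00001000000000000000000000) mod 2 = 0+0+0+0+0+0+0+0+0+0+0+0+0+0+0+0+0+0+0+0+0+0+0+0+0+0 mod 2 = 0
  c[9] = d·G[:,9] = (00110001010011110001101111)·(00000100000000000000000000) mod 2 = 0+0+0+0+0+0+0+0+0+0+0+0+0+0+0+0+0+0+0+0+0+0+0+0+0+0 mod 2 = 0
  c[10] = d·G[:,10] = (00110001010011110001101111)·(00000010000000000000000000) mod 2 = 0+0+0+0+0+0+0+0+0+0+0+0+0+0+0+0+0+0+0+0+0+0+0+0+0+0 mod 2 = 0
  c[11] = d·G[:,11] = (00110001010011110001101111)·(00000001000000000000000000) mod 2 = 0+0+0+0+0+0+0+1+0+0+0+0+0+0+0+0+0+0+0+0+0+0+0+0+0+0 mod 2 = 1
  c[12] = d·G[:,12] = (00110001010011110001101111)·(00000000100000000000000000) mod 2 = 0+0+0+0+0+0+0+0+0+0+0+0+0+0+0+0+0+0+0+0+0+0+0+0+0+0 mod 2 = 0
  c[13] = d·G[:,13] = (00110001010011110001101111)·(00000000010000000000000000) mod 2 = 0+0+0+0+0+0+0+0+0+1+0+0+0+0+0+0+0+0+0+0+0+0+0+0+0+0 mod 2 = 1
  c[14] = d·G[:,14] = (00110001010011110001101111)·(00000000001000000000000000) mod 2 = 0+0+0+0+0+0+0+0+0+0+0+0+0+0+0+0+0+0+0+0+0+0+0+0+0+0 mod 2 = 0
  c[15] = d·G[:,15] = (00110001010011110001101111)·(00000000000111111111111111) mod 2 = 0+0+0+0+0+0+0+0+0+0+0+0+1+1+1+1+0+0+0+1+1+0+1+1+1+1 mod 2 = 0
  c[16] = d·G[:,16] = (00110001010011110001101111)·(00000000000100000000000000) mod 2 = 0+0+0+0+0+0+0+0+0+0+0+0+0+0+0+0+0+0+0+0+0+0+0+0+0+0 mod 2 = 0
  c[17] = d·G[:,17] = (00110001010011110001101111)·(00000000000010000000000000) mod 2 = 0+0+0+0+0+0+0+0+0+0+0+0+1+0+0+0+0+0+0+0+0+0+0+0+0+0 mod 2 = 1
  c[18] = d·G[:,18] = (00110001010011110001101111)·(00000000000001000000000000) mod 2 = 0+0+0+0+0+0+0+0+0+0+0+0+0+1+0+0+0+0+0+0+0+0+0+0+0+0 mod 2 = 1
  c[19] = d·G[:,19] = (00110001010011110001101111)·(00000000000000100000000000) mod 2 = 0+0+0+0+0+0+0+0+0+0+0+0+0+0+1+0+0+0+0+0+0+0+0+0+0+0 mod 2 = 1
  c[20] = d·G[:,20] = (00110001010011110001101111)·(00000000000000010000000000) mod 2 = 0+0+0+0+0+0+0+0+0+0+0+0+0+0+0+1+0+0+0+0+0+0+0+0+0+0 mod 2 = 1
  c[21] = d·G[:,21] = (00110001010011110001101111)·(00000000000000001000000000) mod 2 = 0+0+0+0+0+0+0+0+0+0+0+0+0+0+0+0+0+0+0+0+0+0+0+0+0+0 mod 2 = 0
  c[22] = d·G[:,22] = (00110001010011110001101111)·(00000000000000000100000000) mod 2 = 0+0+0+0+0+0+0+0+0+0+0+0+0+0+0+0+0+0+0+0+0+0+0+0+0+0 mod 2 = 0
  c[23] = d·G[:,23] = (00110001010011110001101111)·(00000000000000000010000000) mod 2 = 0+0+0+0+0+0+0+0+0+0+0+0+0+0+0+0+0+0+0+0+0+0+0+0+0+0 mod 2 = 0
  c[24] = d·G[:,24] = (00110001010011110001101111)·(00000000000000000001000000) mod 2 = 0+0+0+0+0+0+0+0+0+0+0+0+0+0+0+0+0+0+0+1+0+0+0+0+0+0 mod 2 = 1
  c[25] = d·G[:,25] = (00110001010011110001101111)·(00000000000000000000100000) mod 2 = 0+0+0+0+0+0+0+0+0+0+0+0+0+0+0+0+0+0+0+0+1+0+0+0+0+0 mod 2 = 1
  c[26] = d·G[:,26] = (00110001010011110001101111)·(00000000000000000000010000) mod 2 = 0+0+0+0+0+0+0+0+0+0+0+0+0+0+0+0+0+0+0+0+0+0+0+0+0+0 mod 2 = 0
  c[27] = d·G[:,27] = (00110001010011110001101111)·(00000000000000000000001000) mod 2 = 0+0+0+0+0+0+0+0+0+0+0+0+0+0+0+0+0+0+0+0+0+0+1+0+0+0 mod 2 = 1
  c[28] = d·G[:,28] = (00110001010011110001101111)·(00000000000000000000000100) mod 2 = 0+0+0+0+0+0+0+0+0+0+0+0+0+0+0+0+0+0+0+0+0+0+0+1+0+0 mod 2 = 1
  c[29] = d·G[:,29] = (00110001010011110001101111)·(00000000000000000000000010) mod 2 = 0+0+0+0+0+0+0+0+0+0+0+0+0+0+0+0+0+0+0+0+0+0+0+0+1+0 mod 2 = 1
  c[30] = d·G[:,30] = (00110001010011110001101111)·(00000000000000000000000001) mod 2 = 0+0+0+0+0+0+0+0+0+0+0+0+0+0+0+0+0+0+0+0+0+0+0+0+0+1 mod 2 = 1
Codeword = 0000011000010100011110001101111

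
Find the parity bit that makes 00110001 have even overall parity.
Sum of data bits: 0+0+1+1+0+0+0+1 = 3.
3 mod 2 = 1, so parity bit = 1.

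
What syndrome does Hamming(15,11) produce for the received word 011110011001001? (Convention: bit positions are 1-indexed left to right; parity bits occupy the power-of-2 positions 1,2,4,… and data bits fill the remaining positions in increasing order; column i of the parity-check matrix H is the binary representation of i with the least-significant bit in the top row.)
Syndrome s = H · r^T (mod 2), r = 011110011001001:
  s[0] = (101010101010101)·(011110011001001) mod 2 = 0+0+1+0+1+0+0+0+1+0+0+0+0+0+1 mod 2 = 0
  s[1] = (011001100110011)·(011110011001001) mod 2 = 0+1+1+0+0+0+0+0+0+0+0+0+0+0+1 mod 2 = 1
  s[2] = (000111100001111)·(011110011001001) mod 2 = 0+0+0+1+1+0+0+0+0+0+0+1+0+0+1 mod 2 = 0
  s[3] = (000000011111111)·(011110011001001) mod 2 = 0+0+0+0+0+0+0+1+1+0+0+1+0+0+1 mod 2 = 0
Syndrome = 0100
Non-zero syndrome: error at position 2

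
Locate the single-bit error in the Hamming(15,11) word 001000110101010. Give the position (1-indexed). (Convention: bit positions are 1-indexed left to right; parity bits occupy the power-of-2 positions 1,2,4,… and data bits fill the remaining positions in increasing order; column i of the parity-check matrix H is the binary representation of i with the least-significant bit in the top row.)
Syndrome s = H · r^T (mod 2), r = 001000110101010:
  s[0] = (101010101010101)·(001000110101010) mod 2 = 0+0+1+0+0+0+1+0+0+0+0+0+0+0+0 mod 2 = 0
  s[1] = (011001100110011)·(001000110101010) mod 2 = 0+0+1+0+0+0+1+0+0+1+0+0+0+1+0 mod 2 = 0
  s[2] = (000111100001111)·(001000110101010) mod 2 = 0+0+0+0+0+0+1+0+0+0+0+1+0+1+0 mod 2 = 1
  s[3] = (000000011111111)·(001000110101010) mod 2 = 0+0+0+0+0+0+0+1+0+1+0+1+0+1+0 mod 2 = 0
Syndrome = 0010
Column i of H is the binary representation of i, so the syndrome is the binary index of the flipped bit.
Read s = 0010 with s[0] as LSB: 0·2^0 + 0·2^1 + 1·2^2 + 0·2^3 = 4.
Error is at bit position 4.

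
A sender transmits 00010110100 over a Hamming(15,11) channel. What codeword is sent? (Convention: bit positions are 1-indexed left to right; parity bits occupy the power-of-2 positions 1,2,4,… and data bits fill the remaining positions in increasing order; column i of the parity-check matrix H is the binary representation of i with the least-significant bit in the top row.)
Codeword c = d · G (mod 2), d = 00010110100:
  c[0] = d·G[:,0] = (00010110100)·(11011010101) mod 2 = 0+0+0+1+0+0+1+0+1+0+0 mod 2 = 1
  c[1] = d·G[:,1] = (00010110100)·(10110110011) mod 2 = 0+0+0+1+0+1+1+0+0+0+0 mod 2 = 1
  c[2] = d·G[:,2] = (00010110100)·(10000000000) mod 2 = 0+0+0+0+0+0+0+0+0+0+0 mod 2 = 0
  c[3] = d·G[:,3] = (00010110100)·(01110001111) mod 2 = 0+0+0+1+0+0+0+0+1+0+0 mod 2 = 0
  c[4] = d·G[:,4] = (00010110100)·(01000000000) mod 2 = 0+0+0+0+0+0+0+0+0+0+0 mod 2 = 0
  c[5] = d·G[:,5] = (00010110100)·(00100000000) mod 2 = 0+0+0+0+0+0+0+0+0+0+0 mod 2 = 0
  c[6] = d·G[:,6] = (00010110100)·(00010000000) mod 2 = 0+0+0+1+0+0+0+0+0+0+0 mod 2 = 1
  c[7] = d·G[:,7] = (00010110100)·(00001111111) mod 2 = 0+0+0+0+0+1+1+0+1+0+0 mod 2 = 1
  c[8] = d·G[:,8] = (00010110100)·(00001000000) mod 2 = 0+0+0+0+0+0+0+0+0+0+0 mod 2 = 0
  c[9] = d·G[:,9] = (00010110100)·(00000100000) mod 2 = 0+0+0+0+0+1+0+0+0+0+0 mod 2 = 1
  c[10] = d·G[:,10] = (00010110100)·(00000010000) mod 2 = 0+0+0+0+0+0+1+0+0+0+0 mod 2 = 1
  c[11] = d·G[:,11] = (00010110100)·(00000001000) mod 2 = 0+0+0+0+0+0+0+0+0+0+0 mod 2 = 0
  c[12] = d·G[:,12] = (00010110100)·(00000000100) mod 2 = 0+0+0+0+0+0+0+0+1+0+0 mod 2 = 1
  c[13] = d·G[:,13] = (00010110100)·(00000000010) mod 2 = 0+0+0+0+0+0+0+0+0+0+0 mod 2 = 0
  c[14] = d·G[:,14] = (00010110100)·(00000000001) mod 2 = 0+0+0+0+0+0+0+0+0+0+0 mod 2 = 0
Codeword = 110000110110100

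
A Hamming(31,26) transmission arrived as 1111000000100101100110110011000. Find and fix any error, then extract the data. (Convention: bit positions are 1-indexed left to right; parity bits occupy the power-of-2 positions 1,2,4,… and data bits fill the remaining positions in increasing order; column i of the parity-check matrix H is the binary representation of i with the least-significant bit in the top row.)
Syndrome s = H · r^T (mod 2), r = 1111000000100101100110110011000:
  s[0] = (1010101010101010101010101010101)·(1111000000100101100110110011000) mod 2 = 1+0+1+0+0+0+0+0+0+0+1+0+0+0+0+0+1+0+0+0+1+0+1+0+0+0+1+0+0+0+0 mod 2 = 1
  s[1] = (0110011001100110011001100110011)·(1111000000100101100110110011000) mod 2 = 0+1+1+0+0+0+0+0+0+0+1+0+0+1+0+0+0+0+0+0+0+0+1+0+0+0+1+0+0+0+0 mod 2 = 0
  s[2] = (0001111000011110000111100001111)·(1111000000100101100110110011000) mod 2 = 0+0+0+1+0+0+0+0+0+0+0+0+0+1+0+0+0+0+0+1+1+0+1+0+0+0+0+1+0+0+0 mod 2 = 0
  s[3] = (0000000111111110000000011111111)·(1111000000100101100110110011000) mod 2 = 0+0+0+0+0+0+0+0+0+0+1+0+0+1+0+0+0+0+0+0+0+0+0+1+0+0+1+1+0+0+0 mod 2 = 1
  s[4] = (0000000000000001111111111111111)·(1111000000100101100110110011000) mod 2 = 0+0+0+0+0+0+0+0+0+0+0+0+0+0+0+1+1+0+0+1+1+0+1+1+0+0+1+1+0+0+0 mod 2 = 0
Syndrome = 10010
Column 9 of H equals this syndrome → error at bit 9 (1-indexed).
Flip bit 9: 1111000000100101100110110011000 → 1111000010100101100110110011000
Extract data bits at positions {3,5,6,7,9,10,11,12,13,14,15,17,18,19,20,21,22,23,24,25,26,27,28,29,30,31}: 10001010010100110110011000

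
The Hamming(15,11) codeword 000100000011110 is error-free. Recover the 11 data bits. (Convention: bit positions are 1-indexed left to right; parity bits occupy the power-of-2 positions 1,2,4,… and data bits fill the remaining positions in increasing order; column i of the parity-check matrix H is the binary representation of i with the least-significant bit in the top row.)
Parity bits occupy power-of-2 positions; data bits are at positions {3,5,6,7,9,10,11,12,13,14,15} (1-indexed).
Extract: c[3]=0 c[5]=0 c[6]=0 c[7]=0 c[9]=0 c[10]=0 c[11]=1 c[12]=1 c[13]=1 c[14]=1 c[15]=0
Data = 00000011110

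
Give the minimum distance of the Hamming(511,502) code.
d_min = 3 (every single-error-correcting Hamming code has d_min = 3).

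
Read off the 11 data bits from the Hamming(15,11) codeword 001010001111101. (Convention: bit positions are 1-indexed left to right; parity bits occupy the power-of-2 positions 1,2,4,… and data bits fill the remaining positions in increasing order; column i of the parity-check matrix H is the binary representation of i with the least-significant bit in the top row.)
Parity bits occupy power-of-2 positions; data bits are at positions {3,5,6,7,9,10,11,12,13,14,15} (1-indexed).
Extract: c[3]=1 c[5]=1 c[6]=0 c[7]=0 c[9]=1 c[10]=1 c[11]=1 c[12]=1 c[13]=1 c[14]=0 c[15]=1
Data = 11001111101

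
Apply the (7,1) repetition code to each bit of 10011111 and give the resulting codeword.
Repeat each bit 7× and concatenate:
1→1111111  0→0000000  0→0000000  1→1111111  1→1111111  1→1111111  1→1111111  1→1111111
Codeword = 11111110000000000000011111111111111111111111111111111111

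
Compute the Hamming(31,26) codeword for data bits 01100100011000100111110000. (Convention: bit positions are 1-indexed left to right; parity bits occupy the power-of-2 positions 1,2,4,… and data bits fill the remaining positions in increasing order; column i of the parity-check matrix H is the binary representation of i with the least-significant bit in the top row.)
Codeword c = d · G (mod 2), d = 01100100011000100111110000:
  c[0] = d·G[:,0] = (01100100011000100111110000)·(11011010101101010101010101) mod 2 = 0+1+0+0+0+0+0+0+0+0+1+0+0+0+0+0+0+1+0+1+0+1+0+0+0+0 mod 2 = 1
  c[1] = d·G[:,1] = (01100100011000100111110000)·(10110110011011001100110011) mod 2 = 0+0+1+0+0+1+0+0+0+1+1+0+0+0+0+0+0+1+0+0+1+1+0+0+0+0 mod 2 = 1
  c[2] = d·G[:,2] = (01100100011000100111110000)·(10000000000000000000000000) mod 2 = 0+0+0+0+0+0+0+0+0+0+0+0+0+0+0+0+0+0+0+0+0+0+0+0+0+0 mod 2 = 0
  c[3] = d·G[:,3] = (01100100011000100111110000)·(01110001111000111100001111) mod 2 = 0+1+1+0+0+0+0+0+0+1+1+0+0+0+1+0+0+1+0+0+0+0+0+0+0+0 mod 2 = 0
  c[4] = d·G[:,4] = (01100100011000100111110000)·(01000000000000000000000000) mod 2 = 0+1+0+0+0+0+0+0+0+0+0+0+0+0+0+0+0+0+0+0+0+0+0+0+0+0 mod 2 = 1
  c[5] = d·G[:,5] = (01100100011000100111110000)·(00100000000000000000000000) mod 2 = 0+0+1+0+0+0+0+0+0+0+0+0+0+0+0+0+0+0+0+0+0+0+0+0+0+0 mod 2 = 1
  c[6] = d·G[:,6] = (01100100011000100111110000)·(00010000000000000000000000) mod 2 = 0+0+0+0+0+0+0+0+0+0+0+0+0+0+0+0+0+0+0+0+0+0+0+0+0+0 mod 2 = 0
  c[7] = d·G[:,7] = (01100100011000100111110000)·(00001111111000000011111111) mod 2 = 0+0+0+0+0+1+0+0+0+1+1+0+0+0+0+0+0+0+1+1+1+1+0+0+0+0 mod 2 = 1
  c[8] = d·G[:,8] = (01100100011000100111110000)·(00001000000000000000000000) mod 2 = 0+0+0+0+0+0+0+0+0+0+0+0+0+0+0+0+0+0+0+0+0+0+0+0+0+0 mod 2 = 0
  c[9] = d·G[:,9] = (01100100011000100111110000)·(00000100000000000000000000) mod 2 = 0+0+0+0+0+1+0+0+0+0+0+0+0+0+0+0+0+0+0+0+0+0+0+0+0+0 mod 2 = 1
  c[10] = d·G[:,10] = (01100100011000100111110000)·(00000010000000000000000000) mod 2 = 0+0+0+0+0+0+0+0+0+0+0+0+0+0+0+0+0+0+0+0+0+0+0+0+0+0 mod 2 = 0
  c[11] = d·G[:,11] = (01100100011000100111110000)·(00000001000000000000000000) mod 2 = 0+0+0+0+0+0+0+0+0+0+0+0+0+0+0+0+0+0+0+0+0+0+0+0+0+0 mod 2 = 0
  c[12] = d·G[:,12] = (01100100011000100111110000)·(00000000100000000000000000) mod 2 = 0+0+0+0+0+0+0+0+0+0+0+0+0+0+0+0+0+0+0+0+0+0+0+0+0+0 mod 2 = 0
  c[13] = d·G[:,13] = (01100100011000100111110000)·(00000000010000000000000000) mod 2 = 0+0+0+0+0+0+0+0+0+1+0+0+0+0+0+0+0+0+0+0+0+0+0+0+0+0 mod 2 = 1
  c[14] = d·G[:,14] = (01100100011000100111110000)·(00000000001000000000000000) mod 2 = 0+0+0+0+0+0+0+0+0+0+1+0+0+0+0+0+0+0+0+0+0+0+0+0+0+0 mod 2 = 1
  c[15] = d·G[:,15] = (01100100011000100111110000)·(00000000000111111111111111) mod 2 = 0+0+0+0+0+0+0+0+0+0+0+0+0+0+1+0+0+1+1+1+1+1+0+0+0+0 mod 2 = 0
  c[16] = d·G[:,16] = (01100100011000100111110000)·(00000000000100000000000000) mod 2 = 0+0+0+0+0+0+0+0+0+0+0+0+0+0+0+0+0+0+0+0+0+0+0+0+0+0 mod 2 = 0
  c[17] = d·G[:,17] = (01100100011000100111110000)·(00000000000010000000000000) mod 2 = 0+0+0+0+0+0+0+0+0+0+0+0+0+0+0+0+0+0+0+0+0+0+0+0+0+0 mod 2 = 0
  c[18] = d·G[:,18] = (01100100011000100111110000)·(00000000000001000000000000) mod 2 = 0+0+0+0+0+0+0+0+0+0+0+0+0+0+0+0+0+0+0+0+0+0+0+0+0+0 mod 2 = 0
  c[19] = d·G[:,19] = (01100100011000100111110000)·(00000000000000100000000000) mod 2 = 0+0+0+0+0+0+0+0+0+0+0+0+0+0+1+0+0+0+0+0+0+0+0+0+0+0 mod 2 = 1
  c[20] = d·G[:,20] = (01100100011000100111110000)·(00000000000000010000000000) mod 2 = 0+0+0+0+0+0+0+0+0+0+0+0+0+0+0+0+0+0+0+0+0+0+0+0+0+0 mod 2 = 0
  c[21] = d·G[:,21] = (01100100011000100111110000)·(00000000000000001000000000) mod 2 = 0+0+0+0+0+0+0+0+0+0+0+0+0+0+0+0+0+0+0+0+0+0+0+0+0+0 mod 2 = 0
  c[22] = d·G[:,22] = (01100100011000100111110000)·(00000000000000000100000000) mod 2 = 0+0+0+0+0+0+0+0+0+0+0+0+0+0+0+0+0+1+0+0+0+0+0+0+0+0 mod 2 = 1
  c[23] = d·G[:,23] = (01100100011000100111110000)·(00000000000000000010000000) mod 2 = 0+0+0+0+0+0+0+0+0+0+0+0+0+0+0+0+0+0+1+0+0+0+0+0+0+0 mod 2 = 1
  c[24] = d·G[:,24] = (01100100011000100111110000)·(00000000000000000001000000) mod 2 = 0+0+0+0+0+0+0+0+0+0+0+0+0+0+0+0+0+0+0+1+0+0+0+0+0+0 mod 2 = 1
  c[25] = d·G[:,25] = (01100100011000100111110000)·(00000000000000000000100000) mod 2 = 0+0+0+0+0+0+0+0+0+0+0+0+0+0+0+0+0+0+0+0+1+0+0+0+0+0 mod 2 = 1
  c[26] = d·G[:,26] = (01100100011000100111110000)·(00000000000000000000010000) mod 2 = 0+0+0+0+0+0+0+0+0+0+0+0+0+0+0+0+0+0+0+0+0+1+0+0+0+0 mod 2 = 1
  c[27] = d·G[:,27] = (01100100011000100111110000)·(00000000000000000000001000) mod 2 = 0+0+0+0+0+0+0+0+0+0+0+0+0+0+0+0+0+0+0+0+0+0+0+0+0+0 mod 2 = 0
  c[28] = d·G[:,28] = (01100100011000100111110000)·(00000000000000000000000100) mod 2 = 0+0+0+0+0+0+0+0+0+0+0+0+0+0+0+0+0+0+0+0+0+0+0+0+0+0 mod 2 = 0
  c[29] = d·G[:,29] = (01100100011000100111110000)·(00000000000000000000000010) mod 2 = 0+0+0+0+0+0+0+0+0+0+0+0+0+0+0+0+0+0+0+0+0+0+0+0+0+0 mod 2 = 0
  c[30] = d·G[:,30] = (01100100011000100111110000)·(00000000000000000000000001) mod 2 = 0+0+0+0+0+0+0+0+0+0+0+0+0+0+0+0+0+0+0+0+0+0+0+0+0+0 mod 2 = 0
Codeword = 1100110101000110000100111110000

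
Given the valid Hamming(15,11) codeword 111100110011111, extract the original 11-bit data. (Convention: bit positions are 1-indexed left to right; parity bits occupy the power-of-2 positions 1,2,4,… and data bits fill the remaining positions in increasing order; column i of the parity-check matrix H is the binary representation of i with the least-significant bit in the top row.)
Parity bits occupy power-of-2 positions; data bits are at positions {3,5,6,7,9,10,11,12,13,14,15} (1-indexed).
Extract: c[3]=1 c[5]=0 c[6]=0 c[7]=1 c[9]=0 c[10]=0 c[11]=1 c[12]=1 c[13]=1 c[14]=1 c[15]=1
Data = 10010011111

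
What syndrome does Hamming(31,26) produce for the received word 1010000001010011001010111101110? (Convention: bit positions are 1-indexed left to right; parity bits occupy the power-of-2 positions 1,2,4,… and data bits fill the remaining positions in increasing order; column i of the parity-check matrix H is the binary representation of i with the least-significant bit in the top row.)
Syndrome s = H · r^T (mod 2), r = 1010000001010011001010111101110:
  s[0] = (1010101010101010101010101010101)·(1010000001010011001010111101110) mod 2 = 1+0+1+0+0+0+0+0+0+0+0+0+0+0+1+0+0+0+1+0+1+0+1+0+1+0+0+0+1+0+0 mod 2 = 0
  s[1] = (0110011001100110011001100110011)·(1010000001010011001010111101110) mod 2 = 0+0+1+0+0+0+0+0+0+1+0+0+0+0+1+0+0+0+1+0+0+0+1+0+0+1+0+0+0+1+0 mod 2 = 1
  s[2] = (0001111000011110000111100001111)·(1010000001010011001010111101110) mod 2 = 0+0+0+0+0+0+0+0+0+0+0+1+0+0+1+0+0+0+0+0+1+0+1+0+0+0+0+1+1+1+0 mod 2 = 1
  s[3] = (0000000111111110000000011111111)·(1010000001010011001010111101110) mod 2 = 0+0+0+0+0+0+0+0+0+1+0+1+0+0+1+0+0+0+0+0+0+0+0+1+1+1+0+1+1+1+0 mod 2 = 1
  s[4] = (0000000000000001111111111111111)·(1010000001010011001010111101110) mod 2 = 0+0+0+0+0+0+0+0+0+0+0+0+0+0+0+1+0+0+1+0+1+0+1+1+1+1+0+1+1+1+0 mod 2 = 0
Syndrome = 01110
Non-zero syndrome: error at position 14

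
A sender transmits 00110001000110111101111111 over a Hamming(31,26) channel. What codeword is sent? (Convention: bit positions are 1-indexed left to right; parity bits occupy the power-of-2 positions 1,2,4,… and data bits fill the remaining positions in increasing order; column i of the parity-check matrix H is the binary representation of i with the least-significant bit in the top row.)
Codeword c = d · G (mod 2), d = 00110001000110111101111111:
  c[0] = d·G[:,0] = (00110001000110111101111111)·(11011010101101010101010101) mod 2 = 0+0+0+1+0+0+0+0+0+0+0+1+0+0+0+1+0+1+0+1+0+1+0+1+0+1 mod 2 = 0
  c[1] = d·G[:,1] = (00110001000110111101111111)·(10110110011011001100110011) mod 2 = 0+0+1+1+0+0+0+0+0+0+0+0+1+0+0+0+1+1+0+0+1+1+0+0+1+1 mod 2 = 1
  c[2] = d·G[:,2] = (00110001000110111101111111)·(10000000000000000000000000) mod 2 = 0+0+0+0+0+0+0+0+0+0+0+0+0+0+0+0+0+0+0+0+0+0+0+0+0+0 mod 2 = 0
  c[3] = d·G[:,3] = (00110001000110111101111111)·(01110001111000111100001111) mod 2 = 0+0+1+1+0+0+0+1+0+0+0+0+0+0+1+1+1+1+0+0+0+0+1+1+1+1 mod 2 = 1
  c[4] = d·G[:,4] = (00110001000110111101111111)·(01000000000000000000000000) mod 2 = 0+0+0+0+0+0+0+0+0+0+0+0+0+0+0+0+0+0+0+0+0+0+0+0+0+0 mod 2 = 0
  c[5] = d·G[:,5] = (00110001000110111101111111)·(00100000000000000000000000) mod 2 = 0+0+1+0+0+0+0+0+0+0+0+0+0+0+0+0+0+0+0+0+0+0+0+0+0+0 mod 2 = 1
  c[6] = d·G[:,6] = (00110001000110111101111111)·(00010000000000000000000000) mod 2 = 0+0+0+1+0+0+0+0+0+0+0+0+0+0+0+0+0+0+0+0+0+0+0+0+0+0 mod 2 = 1
  c[7] = d·G[:,7] = (00110001000110111101111111)·(00001111111000000011111111) mod 2 = 0+0+0+0+0+0+0+1+0+0+0+0+0+0+0+0+0+0+0+1+1+1+1+1+1+1 mod 2 = 0
  c[8] = d·G[:,8] = (00110001000110111101111111)·(00001000000000000000000000) mod 2 = 0+0+0+0+0+0+0+0+0+0+0+0+0+0+0+0+0+0+0+0+0+0+0+0+0+0 mod 2 = 0
  c[9] = d·G[:,9] = (00110001000110111101111111)·(00000100000000000000000000) mod 2 = 0+0+0+0+0+0+0+0+0+0+0+0+0+0+0+0+0+0+0+0+0+0+0+0+0+0 mod 2 = 0
  c[10] = d·G[:,10] = (00110001000110111101111111)·(00000010000000000000000000) mod 2 = 0+0+0+0+0+0+0+0+0+0+0+0+0+0+0+0+0+0+0+0+0+0+0+0+0+0 mod 2 = 0
  c[11] = d·G[:,11] = (00110001000110111101111111)·(00000001000000000000000000) mod 2 = 0+0+0+0+0+0+0+1+0+0+0+0+0+0+0+0+0+0+0+0+0+0+0+0+0+0 mod 2 = 1
  c[12] = d·G[:,12] = (00110001000110111101111111)·(00000000100000000000000000) mod 2 = 0+0+0+0+0+0+0+0+0+0+0+0+0+0+0+0+0+0+0+0+0+0+0+0+0+0 mod 2 = 0
  c[13] = d·G[:,13] = (00110001000110111101111111)·(00000000010000000000000000) mod 2 = 0+0+0+0+0+0+0+0+0+0+0+0+0+0+0+0+0+0+0+0+0+0+0+0+0+0 mod 2 = 0
  c[14] = d·G[:,14] = (00110001000110111101111111)·(00000000001000000000000000) mod 2 = 0+0+0+0+0+0+0+0+0+0+0+0+0+0+0+0+0+0+0+0+0+0+0+0+0+0 mod 2 = 0
  c[15] = d·G[:,15] = (00110001000110111101111111)·(00000000000111111111111111) mod 2 = 0+0+0+0+0+0+0+0+0+0+0+1+1+0+1+1+1+1+0+1+1+1+1+1+1+1 mod 2 = 1
  c[16] = d·G[:,16] = (00110001000110111101111111)·(00000000000100000000000000) mod 2 = 0+0+0+0+0+0+0+0+0+0+0+1+0+0+0+0+0+0+0+0+0+0+0+0+0+0 mod 2 = 1
  c[17] = d·G[:,17] = (00110001000110111101111111)·(00000000000010000000000000) mod 2 = 0+0+0+0+0+0+0+0+0+0+0+0+1+0+0+0+0+0+0+0+0+0+0+0+0+0 mod 2 = 1
  c[18] = d·G[:,18] = (00110001000110111101111111)·(00000000000001000000000000) mod 2 = 0+0+0+0+0+0+0+0+0+0+0+0+0+0+0+0+0+0+0+0+0+0+0+0+0+0 mod 2 = 0
  c[19] = d·G[:,19] = (00110001000110111101111111)·(00000000000000100000000000) mod 2 = 0+0+0+0+0+0+0+0+0+0+0+0+0+0+1+0+0+0+0+0+0+0+0+0+0+0 mod 2 = 1
  c[20] = d·G[:,20] = (00110001000110111101111111)·(00000000000000010000000000) mod 2 = 0+0+0+0+0+0+0+0+0+0+0+0+0+0+0+1+0+0+0+0+0+0+0+0+0+0 mod 2 = 1
  c[21] = d·G[:,21] = (00110001000110111101111111)·(00000000000000001000000000) mod 2 = 0+0+0+0+0+0+0+0+0+0+0+0+0+0+0+0+1+0+0+0+0+0+0+0+0+0 mod 2 = 1
  c[22] = d·G[:,22] = (00110001000110111101111111)·(00000000000000000100000000) mod 2 = 0+0+0+0+0+0+0+0+0+0+0+0+0+0+0+0+0+1+0+0+0+0+0+0+0+0 mod 2 = 1
  c[23] = d·G[:,23] = (00110001000110111101111111)·(00000000000000000010000000) mod 2 = 0+0+0+0+0+0+0+0+0+0+0+0+0+0+0+0+0+0+0+0+0+0+0+0+0+0 mod 2 = 0
  c[24] = d·G[:,24] = (00110001000110111101111111)·(00000000000000000001000000) mod 2 = 0+0+0+0+0+0+0+0+0+0+0+0+0+0+0+0+0+0+0+1+0+0+0+0+0+0 mod 2 = 1
  c[25] = d·G[:,25] = (00110001000110111101111111)·(00000000000000000000100000) mod 2 = 0+0+0+0+0+0+0+0+0+0+0+0+0+0+0+0+0+0+0+0+1+0+0+0+0+0 mod 2 = 1
  c[26] = d·G[:,26] = (00110001000110111101111111)·(00000000000000000000010000) mod 2 = 0+0+0+0+0+0+0+0+0+0+0+0+0+0+0+0+0+0+0+0+0+1+0+0+0+0 mod 2 = 1
  c[27] = d·G[:,27] = (00110001000110111101111111)·(00000000000000000000001000) mod 2 = 0+0+0+0+0+0+0+0+0+0+0+0+0+0+0+0+0+0+0+0+0+0+1+0+0+0 mod 2 = 1
  c[28] = d·G[:,28] = (00110001000110111101111111)·(00000000000000000000000100) mod 2 = 0+0+0+0+0+0+0+0+0+0+0+0+0+0+0+0+0+0+0+0+0+0+0+1+0+0 mod 2 = 1
  c[29] = d·G[:,29] = (00110001000110111101111111)·(00000000000000000000000010) mod 2 = 0+0+0+0+0+0+0+0+0+0+0+0+0+0+0+0+0+0+0+0+0+0+0+0+1+0 mod 2 = 1
  c[30] = d·G[:,30] = (00110001000110111101111111)·(00000000000000000000000001) mod 2 = 0+0+0+0+0+0+0+0+0+0+0+0+0+0+0+0+0+0+0+0+0+0+0+0+0+1 mod 2 = 1
Codeword = 0101011000010001110111101111111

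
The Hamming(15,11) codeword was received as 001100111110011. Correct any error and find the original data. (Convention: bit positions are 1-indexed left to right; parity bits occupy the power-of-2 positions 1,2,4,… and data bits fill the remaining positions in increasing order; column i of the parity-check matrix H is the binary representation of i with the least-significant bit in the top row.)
Syndrome s = H · r^T (mod 2), r = 001100111110011:
  s[0] = (101010101010101)·(001100111110011) mod 2 = 0+0+1+0+0+0+1+0+1+0+1+0+0+0+1 mod 2 = 1
  s[1] = (011001100110011)·(001100111110011) mod 2 = 0+0+1+0+0+0+1+0+0+1+1+0+0+1+1 mod 2 = 0
  s[2] = (000111100001111)·(001100111110011) mod 2 = 0+0+0+1+0+0+1+0+0+0+0+0+0+1+1 mod 2 = 0
  s[3] = (000000011111111)·(001100111110011) mod 2 = 0+0+0+0+0+0+0+1+1+1+1+0+0+1+1 mod 2 = 0
Syndrome = 1000
Column 1 of H equals this syndrome → error at bit 1 (1-indexed).
Flip bit 1: 001100111110011 → 101100111110011
Extract data bits at positions {3,5,6,7,9,10,11,12,13,14,15}: 10011110011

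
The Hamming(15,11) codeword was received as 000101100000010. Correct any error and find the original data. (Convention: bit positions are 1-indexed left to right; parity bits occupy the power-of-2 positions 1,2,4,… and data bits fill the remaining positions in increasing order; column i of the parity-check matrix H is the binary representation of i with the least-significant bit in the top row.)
Syndrome s = H · r^T (mod 2), r = 000101100000010:
  s[0] = (101010101010101)·(000101100000010) mod 2 = 0+0+0+0+0+0+1+0+0+0+0+0+0+0+0 mod 2 = 1
  s[1] = (011001100110011)·(000101100000010) mod 2 = 0+0+0+0+0+1+1+0+0+0+0+0+0+1+0 mod 2 = 1
  s[2] = (000111100001111)·(000101100000010) mod 2 = 0+0+0+1+0+1+1+0+0+0+0+0+0+1+0 mod 2 = 0
  s[3] = (000000011111111)·(000101100000010) mod 2 = 0+0+0+0+0+0+0+0+0+0+0+0+0+1+0 mod 2 = 1
Syndrome = 1101
Column 11 of H equals this syndrome → error at bit 11 (1-indexed).
Flip bit 11: 000101100000010 → 000101100010010
Extract data bits at positions {3,5,6,7,9,10,11,12,13,14,15}: 00110010010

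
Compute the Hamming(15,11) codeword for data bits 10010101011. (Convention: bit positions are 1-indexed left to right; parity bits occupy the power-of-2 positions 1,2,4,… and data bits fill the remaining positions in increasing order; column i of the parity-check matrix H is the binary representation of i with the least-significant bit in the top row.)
Codeword c = d · G (mod 2), d = 10010101011:
  c[0] = d·G[:,0] = (10010101011)·(11011010101) mod 2 = 1+0+0+1+0+0+0+0+0+0+1 mod 2 = 1
  c[1] = d·G[:,1] = (10010101011)·(10110110011) mod 2 = 1+0+0+1+0+1+0+0+0+1+1 mod 2 = 1
  c[2] = d·G[:,2] = (10010101011)·(10000000000) mod 2 = 1+0+0+0+0+0+0+0+0+0+0 mod 2 = 1
  c[3] = d·G[:,3] = (10010101011)·(01110001111) mod 2 = 0+0+0+1+0+0+0+1+0+1+1 mod 2 = 0
  c[4] = d·G[:,4] = (10010101011)·(01000000000) mod 2 = 0+0+0+0+0+0+0+0+0+0+0 mod 2 = 0
  c[5] = d·G[:,5] = (10010101011)·(00100000000) mod 2 = 0+0+0+0+0+0+0+0+0+0+0 mod 2 = 0
  c[6] = d·G[:,6] = (10010101011)·(00010000000) mod 2 = 0+0+0+1+0+0+0+0+0+0+0 mod 2 = 1
  c[7] = d·G[:,7] = (10010101011)·(00001111111) mod 2 = 0+0+0+0+0+1+0+1+0+1+1 mod 2 = 0
  c[8] = d·G[:,8] = (10010101011)·(00001000000) mod 2 = 0+0+0+0+0+0+0+0+0+0+0 mod 2 = 0
  c[9] = d·G[:,9] = (10010101011)·(00000100000) mod 2 = 0+0+0+0+0+1+0+0+0+0+0 mod 2 = 1
  c[10] = d·G[:,10] = (10010101011)·(00000010000) mod 2 = 0+0+0+0+0+0+0+0+0+0+0 mod 2 = 0
  c[11] = d·G[:,11] = (10010101011)·(00000001000) mod 2 = 0+0+0+0+0+0+0+1+0+0+0 mod 2 = 1
  c[12] = d·G[:,12] = (10010101011)·(00000000100) mod 2 = 0+0+0+0+0+0+0+0+0+0+0 mod 2 = 0
  c[13] = d·G[:,13] = (10010101011)·(00000000010) mod 2 = 0+0+0+0+0+0+0+0+0+1+0 mod 2 = 1
  c[14] = d·G[:,14] = (10010101011)·(00000000001) mod 2 = 0+0+0+0+0+0+0+0+0+0+1 mod 2 = 1
Codeword = 111000100101011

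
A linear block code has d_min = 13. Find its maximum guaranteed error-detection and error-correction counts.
(a) Detection requires d_min ≥ e+1, so e ≤ d_min − 1 = 12.
(b) Correction requires d_min ≥ 2t+1, so t ≤ ⌊(d_min − 1)/2⌋ = ⌊12/2⌋ = 6.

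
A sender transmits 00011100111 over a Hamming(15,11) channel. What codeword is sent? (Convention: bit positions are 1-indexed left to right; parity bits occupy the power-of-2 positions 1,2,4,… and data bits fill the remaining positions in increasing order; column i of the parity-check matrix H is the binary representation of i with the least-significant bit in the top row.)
Codeword c = d · G (mod 2), d = 00011100111:
  c[0] = d·G[:,0] = (00011100111)·(11011010101) mod 2 = 0+0+0+1+1+0+0+0+1+0+1 mod 2 = 0
  c[1] = d·G[:,1] = (00011100111)·(10110110011) mod 2 = 0+0+0+1+0+1+0+0+0+1+1 mod 2 = 0
  c[2] = d·G[:,2] = (00011100111)·(10000000000) mod 2 = 0+0+0+0+0+0+0+0+0+0+0 mod 2 = 0
  c[3] = d·G[:,3] = (00011100111)·(01110001111) mod 2 = 0+0+0+1+0+0+0+0+1+1+1 mod 2 = 0
  c[4] = d·G[:,4] = (00011100111)·(01000000000) mod 2 = 0+0+0+0+0+0+0+0+0+0+0 mod 2 = 0
  c[5] = d·G[:,5] = (00011100111)·(00100000000) mod 2 = 0+0+0+0+0+0+0+0+0+0+0 mod 2 = 0
  c[6] = d·G[:,6] = (00011100111)·(00010000000) mod 2 = 0+0+0+1+0+0+0+0+0+0+0 mod 2 = 1
  c[7] = d·G[:,7] = (00011100111)·(00001111111) mod 2 = 0+0+0+0+1+1+0+0+1+1+1 mod 2 = 1
  c[8] = d·G[:,8] = (00011100111)·(00001000000) mod 2 = 0+0+0+0+1+0+0+0+0+0+0 mod 2 = 1
  c[9] = d·G[:,9] = (00011100111)·(00000100000) mod 2 = 0+0+0+0+0+1+0+0+0+0+0 mod 2 = 1
  c[10] = d·G[:,10] = (00011100111)·(00000010000) mod 2 = 0+0+0+0+0+0+0+0+0+0+0 mod 2 = 0
  c[11] = d·G[:,11] = (00011100111)·(00000001000) mod 2 = 0+0+0+0+0+0+0+0+0+0+0 mod 2 = 0
  c[12] = d·G[:,12] = (00011100111)·(00000000100) mod 2 = 0+0+0+0+0+0+0+0+1+0+0 mod 2 = 1
  c[13] = d·G[:,13] = (00011100111)·(00000000010) mod 2 = 0+0+0+0+0+0+0+0+0+1+0 mod 2 = 1
  c[14] = d·G[:,14] = (00011100111)·(00000000001) mod 2 = 0+0+0+0+0+0+0+0+0+0+1 mod 2 = 1
Codeword = 000000111100111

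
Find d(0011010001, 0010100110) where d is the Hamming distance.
XOR = 0001110111, count of 1s = 6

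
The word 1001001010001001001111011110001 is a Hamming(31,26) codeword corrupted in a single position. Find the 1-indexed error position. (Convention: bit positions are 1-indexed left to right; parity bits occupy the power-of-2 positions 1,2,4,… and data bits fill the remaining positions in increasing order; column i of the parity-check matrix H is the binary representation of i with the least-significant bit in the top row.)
Syndrome s = H · r^T (mod 2), r = 1001001010001001001111011110001:
  s[0] = (1010101010101010101010101010101)·(1001001010001001001111011110001) mod 2 = 1+0+0+0+0+0+1+0+1+0+0+0+1+0+0+0+0+0+1+0+1+0+0+0+1+0+1+0+0+0+1 mod 2 = 1
  s[1] = (0110011001100110011001100110011)·(1001001010001001001111011110001) mod 2 = 0+0+0+0+0+0+1+0+0+0+0+0+0+0+0+0+0+0+1+0+0+1+0+0+0+1+1+0+0+0+1 mod 2 = 0
  s[2] = (0001111000011110000111100001111)·(1001001010001001001111011110001) mod 2 = 0+0+0+1+0+0+1+0+0+0+0+0+1+0+0+0+0+0+0+1+1+1+0+0+0+0+0+0+0+0+1 mod 2 = 1
  s[3] = (0000000111111110000000011111111)·(1001001010001001001111011110001) mod 2 = 0+0+0+0+0+0+0+0+1+0+0+0+1+0+0+0+0+0+0+0+0+0+0+1+1+1+1+0+0+0+1 mod 2 = 1
  s[4] = (0000000000000001111111111111111)·(1001001010001001001111011110001) mod 2 = 0+0+0+0+0+0+0+0+0+0+0+0+0+0+0+1+0+0+1+1+1+1+0+1+1+1+1+0+0+0+1 mod 2 = 0
Syndrome = 10110
Column i of H is the binary representation of i, so the syndrome is the binary index of the flipped bit.
Read s = 10110 with s[0] as LSB: 1·2^0 + 0·2^1 + 1·2^2 + 1·2^3 + 0·2^4 = 13.
Error is at bit position 13.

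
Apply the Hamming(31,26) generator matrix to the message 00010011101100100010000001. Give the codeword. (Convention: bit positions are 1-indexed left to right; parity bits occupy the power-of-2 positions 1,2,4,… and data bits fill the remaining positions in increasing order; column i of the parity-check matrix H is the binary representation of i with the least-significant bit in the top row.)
Codeword c = d · G (mod 2), d = 00010011101100100010000001:
  c[0] = d·G[:,0] = (00010011101100100010000001)·(11011010101101010101010101) mod 2 = 0+0+0+1+0+0+1+0+1+0+1+1+0+0+0+0+0+0+0+0+0+0+0+0+0+1 mod 2 = 0
  c[1] = d·G[:,1] = (00010011101100100010000001)·(10110110011011001100110011) mod 2 = 0+0+0+1+0+0+1+0+0+0+1+0+0+0+0+0+0+0+0+0+0+0+0+0+0+1 mod 2 = 0
  c[2] = d·G[:,2] = (00010011101100100010000001)·(10000000000000000000000000) mod 2 = 0+0+0+0+0+0+0+0+0+0+0+0+0+0+0+0+0+0+0+0+0+0+0+0+0+0 mod 2 = 0
  c[3] = d·G[:,3] = (00010011101100100010000001)·(01110001111000111100001111) mod 2 = 0+0+0+1+0+0+0+1+1+0+1+0+0+0+1+0+0+0+0+0+0+0+0+0+0+1 mod 2 = 0
  c[4] = d·G[:,4] = (00010011101100100010000001)·(01000000000000000000000000) mod 2 = 0+0+0+0+0+0+0+0+0+0+0+0+0+0+0+0+0+0+0+0+0+0+0+0+0+0 mod 2 = 0
  c[5] = d·G[:,5] = (00010011101100100010000001)·(00100000000000000000000000) mod 2 = 0+0+0+0+0+0+0+0+0+0+0+0+0+0+0+0+0+0+0+0+0+0+0+0+0+0 mod 2 = 0
  c[6] = d·G[:,6] = (00010011101100100010000001)·(00010000000000000000000000) mod 2 = 0+0+0+1+0+0+0+0+0+0+0+0+0+0+0+0+0+0+0+0+0+0+0+0+0+0 mod 2 = 1
  c[7] = d·G[:,7] = (00010011101100100010000001)·(00001111111000000011111111) mod 2 = 0+0+0+0+0+0+1+1+1+0+1+0+0+0+0+0+0+0+1+0+0+0+0+0+0+1 mod 2 = 0
  c[8] = d·G[:,8] = (00010011101100100010000001)·(00001000000000000000000000) mod 2 = 0+0+0+0+0+0+0+0+0+0+0+0+0+0+0+0+0+0+0+0+0+0+0+0+0+0 mod 2 = 0
  c[9] = d·G[:,9] = (00010011101100100010000001)·(00000100000000000000000000) mod 2 = 0+0+0+0+0+0+0+0+0+0+0+0+0+0+0+0+0+0+0+0+0+0+0+0+0+0 mod 2 = 0
  c[10] = d·G[:,10] = (00010011101100100010000001)·(00000010000000000000000000) mod 2 = 0+0+0+0+0+0+1+0+0+0+0+0+0+0+0+0+0+0+0+0+0+0+0+0+0+0 mod 2 = 1
  c[11] = d·G[:,11] = (00010011101100100010000001)·(00000001000000000000000000) mod 2 = 0+0+0+0+0+0+0+1+0+0+0+0+0+0+0+0+0+0+0+0+0+0+0+0+0+0 mod 2 = 1
  c[12] = d·G[:,12] = (00010011101100100010000001)·(00000000100000000000000000) mod 2 = 0+0+0+0+0+0+0+0+1+0+0+0+0+0+0+0+0+0+0+0+0+0+0+0+0+0 mod 2 = 1
  c[13] = d·G[:,13] = (00010011101100100010000001)·(00000000010000000000000000) mod 2 = 0+0+0+0+0+0+0+0+0+0+0+0+0+0+0+0+0+0+0+0+0+0+0+0+0+0 mod 2 = 0
  c[14] = d·G[:,14] = (00010011101100100010000001)·(00000000001000000000000000) mod 2 = 0+0+0+0+0+0+0+0+0+0+1+0+0+0+0+0+0+0+0+0+0+0+0+0+0+0 mod 2 = 1
  c[15] = d·G[:,15] = (00010011101100100010000001)·(00000000000111111111111111) mod 2 = 0+0+0+0+0+0+0+0+0+0+0+1+0+0+1+0+0+0+1+0+0+0+0+0+0+1 mod 2 = 0
  c[16] = d·G[:,16] = (00010011101100100010000001)·(00000000000100000000000000) mod 2 = 0+0+0+0+0+0+0+0+0+0+0+1+0+0+0+0+0+0+0+0+0+0+0+0+0+0 mod 2 = 1
  c[17] = d·G[:,17] = (00010011101100100010000001)·(00000000000010000000000000) mod 2 = 0+0+0+0+0+0+0+0+0+0+0+0+0+0+0+0+0+0+0+0+0+0+0+0+0+0 mod 2 = 0
  c[18] = d·G[:,18] = (00010011101100100010000001)·(00000000000001000000000000) mod 2 = 0+0+0+0+0+0+0+0+0+0+0+0+0+0+0+0+0+0+0+0+0+0+0+0+0+0 mod 2 = 0
  c[19] = d·G[:,19] = (00010011101100100010000001)·(00000000000000100000000000) mod 2 = 0+0+0+0+0+0+0+0+0+0+0+0+0+0+1+0+0+0+0+0+0+0+0+0+0+0 mod 2 = 1
  c[20] = d·G[:,20] = (00010011101100100010000001)·(00000000000000010000000000) mod 2 = 0+0+0+0+0+0+0+0+0+0+0+0+0+0+0+0+0+0+0+0+0+0+0+0+0+0 mod 2 = 0
  c[21] = d·G[:,21] = (00010011101100100010000001)·(00000000000000001000000000) mod 2 = 0+0+0+0+0+0+0+0+0+0+0+0+0+0+0+0+0+0+0+0+0+0+0+0+0+0 mod 2 = 0
  c[22] = d·G[:,22] = (00010011101100100010000001)·(00000000000000000100000000) mod 2 = 0+0+0+0+0+0+0+0+0+0+0+0+0+0+0+0+0+0+0+0+0+0+0+0+0+0 mod 2 = 0
  c[23] = d·G[:,23] = (00010011101100100010000001)·(00000000000000000010000000) mod 2 = 0+0+0+0+0+0+0+0+0+0+0+0+0+0+0+0+0+0+1+0+0+0+0+0+0+0 mod 2 = 1
  c[24] = d·G[:,24] = (00010011101100100010000001)·(00000000000000000001000000) mod 2 = 0+0+0+0+0+0+0+0+0+0+0+0+0+0+0+0+0+0+0+0+0+0+0+0+0+0 mod 2 = 0
  c[25] = d·G[:,25] = (00010011101100100010000001)·(00000000000000000000100000) mod 2 = 0+0+0+0+0+0+0+0+0+0+0+0+0+0+0+0+0+0+0+0+0+0+0+0+0+0 mod 2 = 0
  c[26] = d·G[:,26] = (00010011101100100010000001)·(00000000000000000000010000) mod 2 = 0+0+0+0+0+0+0+0+0+0+0+0+0+0+0+0+0+0+0+0+0+0+0+0+0+0 mod 2 = 0
  c[27] = d·G[:,27] = (00010011101100100010000001)·(00000000000000000000001000) mod 2 = 0+0+0+0+0+0+0+0+0+0+0+0+0+0+0+0+0+0+0+0+0+0+0+0+0+0 mod 2 = 0
  c[28] = d·G[:,28] = (00010011101100100010000001)·(00000000000000000000000100) mod 2 = 0+0+0+0+0+0+0+0+0+0+0+0+0+0+0+0+0+0+0+0+0+0+0+0+0+0 mod 2 = 0
  c[29] = d·G[:,29] = (00010011101100100010000001)·(00000000000000000000000010) mod 2 = 0+0+0+0+0+0+0+0+0+0+0+0+0+0+0+0+0+0+0+0+0+0+0+0+0+0 mod 2 = 0
  c[30] = d·G[:,30] = (00010011101100100010000001)·(00000000000000000000000001) mod 2 = 0+0+0+0+0+0+0+0+0+0+0+0+0+0+0+0+0+0+0+0+0+0+0+0+0+1 mod 2 = 1
Codeword = 0000001000111010100100010000001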